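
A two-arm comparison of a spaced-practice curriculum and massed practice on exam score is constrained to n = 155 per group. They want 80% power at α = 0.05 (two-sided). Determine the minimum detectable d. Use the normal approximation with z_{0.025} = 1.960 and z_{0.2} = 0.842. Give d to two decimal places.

For two independent groups of n = 155 each: d_min = (z_{α/2} + z_β)·√(2/n).
z-sum = 1.960 + 0.842 = 2.802.
d_min = 2.802 × √(2/155) = 2.802 × 0.1136 = 0.318.

d_min ≈ 0.32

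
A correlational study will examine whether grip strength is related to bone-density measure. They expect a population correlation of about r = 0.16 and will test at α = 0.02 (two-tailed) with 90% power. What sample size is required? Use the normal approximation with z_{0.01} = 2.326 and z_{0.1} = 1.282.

Fisher's z: C = ½·ln((1+r)/(1−r)) = ½·ln(1.3810) = 0.1614.
n = ((z_{α/2} + z_β)/C)² + 3.
(2.326 + 1.282) / 0.1614 = 3.608 / 0.1614 = 22.354.
n = 22.354² + 3 = 499.72 + 3 = 502.7.
Round up.

n = 503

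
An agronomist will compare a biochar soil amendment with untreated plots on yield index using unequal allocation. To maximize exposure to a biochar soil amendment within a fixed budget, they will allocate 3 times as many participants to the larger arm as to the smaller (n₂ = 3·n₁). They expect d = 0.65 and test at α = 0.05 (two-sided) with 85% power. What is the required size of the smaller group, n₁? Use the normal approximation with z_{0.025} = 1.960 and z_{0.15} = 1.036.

n₁ = 29

With allocation ratio k = n₂/n₁ = 3, Var(x̄₁−x̄₂) = σ²(1/n₁ + 1/(k·n₁)) = σ²·(k+1)/(k·n₁).
So n₁ = (1 + 1/k)·((z_{α/2} + z_β)/d)² = 1.333 × (2.996/0.65)².
n₁ = 1.333 × 21.25 = 28.3.
Round up: n₁ = 29, giving n₂ = 3 × 29 = 87.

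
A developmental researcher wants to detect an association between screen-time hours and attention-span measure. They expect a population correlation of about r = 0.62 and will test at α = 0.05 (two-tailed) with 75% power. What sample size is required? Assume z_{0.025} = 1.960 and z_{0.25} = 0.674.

n = 17

Fisher's z: C = ½·ln((1+r)/(1−r)) = ½·ln(4.2632) = 0.7250.
n = ((z_{α/2} + z_β)/C)² + 3.
(1.960 + 0.674) / 0.7250 = 2.634 / 0.7250 = 3.633.
n = 3.633² + 3 = 13.20 + 3 = 16.2.
Round up.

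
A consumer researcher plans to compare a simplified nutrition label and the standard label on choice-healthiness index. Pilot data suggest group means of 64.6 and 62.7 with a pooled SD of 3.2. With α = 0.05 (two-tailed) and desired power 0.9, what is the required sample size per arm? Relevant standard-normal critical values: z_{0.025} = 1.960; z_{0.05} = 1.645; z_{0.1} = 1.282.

Cohen's d = |M₁ − M₂| / SD_pooled = |64.6 − 62.7| / 3.2 = 1.9 / 3.2 = 0.594.
For two independent groups with equal n: n = 2·((z_{α/2} + z_β) / d)².
z_{α/2} + z_β = 1.960 + 1.282 = 3.242.
n = 2 × (3.242 / 0.594)² = 2 × 5.458² = 2 × 29.79 = 59.6.
Round up to the next whole participant.

n = 60 per group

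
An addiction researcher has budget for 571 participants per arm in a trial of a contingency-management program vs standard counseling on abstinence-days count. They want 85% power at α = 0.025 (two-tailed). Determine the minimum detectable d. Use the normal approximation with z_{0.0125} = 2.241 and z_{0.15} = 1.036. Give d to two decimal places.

For two independent groups of n = 571 each: d_min = (z_{α/2} + z_β)·√(2/n).
z-sum = 2.241 + 1.036 = 3.277.
d_min = 3.277 × √(2/571) = 3.277 × 0.0592 = 0.194.

d_min ≈ 0.19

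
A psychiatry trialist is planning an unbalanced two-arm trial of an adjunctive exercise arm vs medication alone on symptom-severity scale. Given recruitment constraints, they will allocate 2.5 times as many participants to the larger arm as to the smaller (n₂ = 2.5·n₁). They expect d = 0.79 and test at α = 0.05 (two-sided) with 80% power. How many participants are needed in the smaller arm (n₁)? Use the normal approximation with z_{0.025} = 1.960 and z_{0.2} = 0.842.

With allocation ratio k = n₂/n₁ = 2.5, Var(x̄₁−x̄₂) = σ²(1/n₁ + 1/(k·n₁)) = σ²·(k+1)/(k·n₁).
So n₁ = (1 + 1/k)·((z_{α/2} + z_β)/d)² = 1.400 × (2.802/0.79)².
n₁ = 1.400 × 12.58 = 17.6.
Round up: n₁ = 18, giving n₂ = 2.5 × 18 = 45.

n₁ = 18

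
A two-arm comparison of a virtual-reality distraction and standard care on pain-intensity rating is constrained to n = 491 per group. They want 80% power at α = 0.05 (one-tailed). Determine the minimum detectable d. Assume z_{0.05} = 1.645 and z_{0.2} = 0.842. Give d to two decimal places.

d_min ≈ 0.16

For two independent groups of n = 491 each: d_min = (z_{α} + z_β)·√(2/n).
z-sum = 1.645 + 0.842 = 2.487.
d_min = 2.487 × √(2/491) = 2.487 × 0.0638 = 0.159.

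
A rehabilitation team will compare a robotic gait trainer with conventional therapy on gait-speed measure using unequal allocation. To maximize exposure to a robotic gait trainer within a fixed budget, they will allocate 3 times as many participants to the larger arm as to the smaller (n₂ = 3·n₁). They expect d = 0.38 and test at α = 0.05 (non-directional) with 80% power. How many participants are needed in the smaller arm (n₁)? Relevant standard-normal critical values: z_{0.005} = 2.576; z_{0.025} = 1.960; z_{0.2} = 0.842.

n₁ = 73

With allocation ratio k = n₂/n₁ = 3, Var(x̄₁−x̄₂) = σ²(1/n₁ + 1/(k·n₁)) = σ²·(k+1)/(k·n₁).
So n₁ = (1 + 1/k)·((z_{α/2} + z_β)/d)² = 1.333 × (2.802/0.38)².
n₁ = 1.333 × 54.37 = 72.5.
Round up: n₁ = 73, giving n₂ = 3 × 73 = 219.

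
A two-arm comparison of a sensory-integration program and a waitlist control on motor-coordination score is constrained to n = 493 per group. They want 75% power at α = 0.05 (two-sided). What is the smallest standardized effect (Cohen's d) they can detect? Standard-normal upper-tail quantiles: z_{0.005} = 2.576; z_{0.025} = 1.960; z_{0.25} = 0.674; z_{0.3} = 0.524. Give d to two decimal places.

For two independent groups of n = 493 each: d_min = (z_{α/2} + z_β)·√(2/n).
z-sum = 1.960 + 0.674 = 2.634.
d_min = 2.634 × √(2/493) = 2.634 × 0.0637 = 0.168.

d_min ≈ 0.17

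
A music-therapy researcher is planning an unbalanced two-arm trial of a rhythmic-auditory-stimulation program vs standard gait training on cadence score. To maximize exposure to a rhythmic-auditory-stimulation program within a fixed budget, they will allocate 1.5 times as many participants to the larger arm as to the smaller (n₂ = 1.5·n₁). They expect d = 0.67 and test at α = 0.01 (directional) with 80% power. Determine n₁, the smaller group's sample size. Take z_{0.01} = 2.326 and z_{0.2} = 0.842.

With allocation ratio k = n₂/n₁ = 1.5, Var(x̄₁−x̄₂) = σ²(1/n₁ + 1/(k·n₁)) = σ²·(k+1)/(k·n₁).
So n₁ = (1 + 1/k)·((z_{α} + z_β)/d)² = 1.667 × (3.168/0.67)².
n₁ = 1.667 × 22.36 = 37.3.
Round up: n₁ = 38, giving n₂ = 1.5 × 38 = 57.

n₁ = 38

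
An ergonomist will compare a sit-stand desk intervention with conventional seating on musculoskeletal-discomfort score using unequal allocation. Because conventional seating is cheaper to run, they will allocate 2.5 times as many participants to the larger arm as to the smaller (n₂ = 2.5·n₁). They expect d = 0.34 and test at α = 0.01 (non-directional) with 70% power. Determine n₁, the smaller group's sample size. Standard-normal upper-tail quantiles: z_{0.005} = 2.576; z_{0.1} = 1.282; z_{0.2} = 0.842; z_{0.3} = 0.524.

With allocation ratio k = n₂/n₁ = 2.5, Var(x̄₁−x̄₂) = σ²(1/n₁ + 1/(k·n₁)) = σ²·(k+1)/(k·n₁).
So n₁ = (1 + 1/k)·((z_{α/2} + z_β)/d)² = 1.400 × (3.100/0.34)².
n₁ = 1.400 × 83.13 = 116.4.
Round up: n₁ = 117, giving n₂ = ⌈2.5 × 117⌉ = ⌈292.5⌉ = 293.

n₁ = 117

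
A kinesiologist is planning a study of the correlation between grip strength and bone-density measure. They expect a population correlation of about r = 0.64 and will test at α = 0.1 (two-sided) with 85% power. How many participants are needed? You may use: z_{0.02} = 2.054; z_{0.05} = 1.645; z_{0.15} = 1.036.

n = 16

Fisher's z: C = ½·ln((1+r)/(1−r)) = ½·ln(4.5556) = 0.7582.
n = ((z_{α/2} + z_β)/C)² + 3.
(1.645 + 1.036) / 0.7582 = 2.681 / 0.7582 = 3.536.
n = 3.536² + 3 = 12.50 + 3 = 15.5.
Round up.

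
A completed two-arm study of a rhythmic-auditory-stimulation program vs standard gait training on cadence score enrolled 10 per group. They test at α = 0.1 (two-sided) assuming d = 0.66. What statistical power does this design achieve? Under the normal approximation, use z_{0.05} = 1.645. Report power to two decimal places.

For two equal groups, power = Φ(d·√(n/2) − z_{α/2}).
d·√(n/2) = 0.66 × √(10/2) = 0.66 × 2.236 = 1.476.
z_β = 1.476 − 1.645 = -0.169.
Power = Φ(-0.169) = 0.433.

power ≈ 0.43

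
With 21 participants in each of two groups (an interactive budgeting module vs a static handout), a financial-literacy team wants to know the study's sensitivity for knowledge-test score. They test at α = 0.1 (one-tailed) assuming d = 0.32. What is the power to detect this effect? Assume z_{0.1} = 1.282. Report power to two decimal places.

power ≈ 0.40

For two equal groups, power = Φ(d·√(n/2) − z_{α}).
d·√(n/2) = 0.32 × √(21/2) = 0.32 × 3.240 = 1.037.
z_β = 1.037 − 1.282 = -0.245.
Power = Φ(-0.245) = 0.403.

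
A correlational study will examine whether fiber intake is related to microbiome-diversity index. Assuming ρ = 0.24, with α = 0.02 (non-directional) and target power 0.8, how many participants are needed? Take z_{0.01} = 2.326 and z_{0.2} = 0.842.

Fisher's z: C = ½·ln((1+r)/(1−r)) = ½·ln(1.6316) = 0.2448.
n = ((z_{α/2} + z_β)/C)² + 3.
(2.326 + 0.842) / 0.2448 = 3.168 / 0.2448 = 12.941.
n = 12.941² + 3 = 167.47 + 3 = 170.5.
Round up.

n = 171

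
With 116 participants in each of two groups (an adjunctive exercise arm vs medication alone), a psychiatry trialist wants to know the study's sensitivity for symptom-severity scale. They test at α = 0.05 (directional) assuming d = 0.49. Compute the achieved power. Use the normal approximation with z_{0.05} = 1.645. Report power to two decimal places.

power ≈ 0.98

For two equal groups, power = Φ(d·√(n/2) − z_{α}).
d·√(n/2) = 0.49 × √(116/2) = 0.49 × 7.616 = 3.732.
z_β = 3.732 − 1.645 = 2.087.
Power = Φ(2.087) = 0.982.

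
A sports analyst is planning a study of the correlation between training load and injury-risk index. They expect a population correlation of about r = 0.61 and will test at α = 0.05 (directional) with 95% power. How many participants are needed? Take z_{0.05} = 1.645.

n = 25

Fisher's z: C = ½·ln((1+r)/(1−r)) = ½·ln(4.1282) = 0.7089.
n = ((z_{α} + z_β)/C)² + 3.
(1.645 + 1.645) / 0.7089 = 3.290 / 0.7089 = 4.641.
n = 4.641² + 3 = 21.54 + 3 = 24.5.
Round up.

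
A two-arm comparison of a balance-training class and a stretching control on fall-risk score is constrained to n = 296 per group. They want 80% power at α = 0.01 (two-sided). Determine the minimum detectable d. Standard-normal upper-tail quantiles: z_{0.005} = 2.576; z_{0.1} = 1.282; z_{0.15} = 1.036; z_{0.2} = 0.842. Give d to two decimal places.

d_min ≈ 0.28

For two independent groups of n = 296 each: d_min = (z_{α/2} + z_β)·√(2/n).
z-sum = 2.576 + 0.842 = 3.418.
d_min = 3.418 × √(2/296) = 3.418 × 0.0822 = 0.281.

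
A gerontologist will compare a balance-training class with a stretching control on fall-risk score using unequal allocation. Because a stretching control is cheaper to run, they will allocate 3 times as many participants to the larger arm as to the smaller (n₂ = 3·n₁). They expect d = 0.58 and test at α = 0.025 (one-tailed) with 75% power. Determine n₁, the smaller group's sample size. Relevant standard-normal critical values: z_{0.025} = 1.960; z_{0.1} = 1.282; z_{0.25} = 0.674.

With allocation ratio k = n₂/n₁ = 3, Var(x̄₁−x̄₂) = σ²(1/n₁ + 1/(k·n₁)) = σ²·(k+1)/(k·n₁).
So n₁ = (1 + 1/k)·((z_{α} + z_β)/d)² = 1.333 × (2.634/0.58)².
n₁ = 1.333 × 20.62 = 27.5.
Round up: n₁ = 28, giving n₂ = 3 × 28 = 84.

n₁ = 28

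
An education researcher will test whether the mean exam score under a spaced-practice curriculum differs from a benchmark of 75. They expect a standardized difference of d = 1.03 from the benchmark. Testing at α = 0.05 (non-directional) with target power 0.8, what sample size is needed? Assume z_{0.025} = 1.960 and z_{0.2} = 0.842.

n = 8

For a one-sample test: n = ((z_{α/2} + z_β) / d)².
z_{α/2} + z_β = 1.960 + 0.842 = 2.802.
n = (2.802 / 1.03)² = 2.720² = 7.40.
Round up.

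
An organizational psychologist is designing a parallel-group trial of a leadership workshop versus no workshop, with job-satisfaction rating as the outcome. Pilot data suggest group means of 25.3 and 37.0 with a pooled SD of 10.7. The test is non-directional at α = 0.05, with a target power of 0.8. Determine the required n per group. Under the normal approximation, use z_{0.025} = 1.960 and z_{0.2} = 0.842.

n = 14 per group

Cohen's d = |M₁ − M₂| / SD_pooled = |25.3 − 37.0| / 10.7 = 11.7 / 10.7 = 1.093.
For two independent groups with equal n: n = 2·((z_{α/2} + z_β) / d)².
z_{α/2} + z_β = 1.960 + 0.842 = 2.802.
n = 2 × (2.802 / 1.093)² = 2 × 2.564² = 2 × 6.57 = 13.1.
Round up to the next whole participant.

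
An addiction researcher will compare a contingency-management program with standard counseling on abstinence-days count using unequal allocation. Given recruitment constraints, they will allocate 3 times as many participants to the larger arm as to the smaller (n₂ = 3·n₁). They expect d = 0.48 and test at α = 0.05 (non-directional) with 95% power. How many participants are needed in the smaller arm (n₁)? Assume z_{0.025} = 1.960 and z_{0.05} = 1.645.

n₁ = 76

With allocation ratio k = n₂/n₁ = 3, Var(x̄₁−x̄₂) = σ²(1/n₁ + 1/(k·n₁)) = σ²·(k+1)/(k·n₁).
So n₁ = (1 + 1/k)·((z_{α/2} + z_β)/d)² = 1.333 × (3.605/0.48)².
n₁ = 1.333 × 56.41 = 75.2.
Round up: n₁ = 76, giving n₂ = 3 × 76 = 228.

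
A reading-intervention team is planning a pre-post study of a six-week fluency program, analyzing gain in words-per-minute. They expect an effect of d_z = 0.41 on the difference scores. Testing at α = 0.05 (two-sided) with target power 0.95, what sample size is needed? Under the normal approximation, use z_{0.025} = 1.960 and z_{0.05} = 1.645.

For a paired (one-sample on differences) test: n = ((z_{α/2} + z_β) / d)².
z_{α/2} + z_β = 1.960 + 1.645 = 3.605.
n = (3.605 / 0.41)² = 8.793² = 77.31.
Round up.

n = 78 pairs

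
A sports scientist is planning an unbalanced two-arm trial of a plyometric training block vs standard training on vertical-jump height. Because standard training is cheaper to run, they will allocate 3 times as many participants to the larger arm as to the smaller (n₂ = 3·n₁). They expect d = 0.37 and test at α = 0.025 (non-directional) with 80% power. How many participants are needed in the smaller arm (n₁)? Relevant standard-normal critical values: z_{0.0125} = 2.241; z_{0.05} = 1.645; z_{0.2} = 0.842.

With allocation ratio k = n₂/n₁ = 3, Var(x̄₁−x̄₂) = σ²(1/n₁ + 1/(k·n₁)) = σ²·(k+1)/(k·n₁).
So n₁ = (1 + 1/k)·((z_{α/2} + z_β)/d)² = 1.333 × (3.083/0.37)².
n₁ = 1.333 × 69.43 = 92.6.
Round up: n₁ = 93, giving n₂ = 3 × 93 = 279.

n₁ = 93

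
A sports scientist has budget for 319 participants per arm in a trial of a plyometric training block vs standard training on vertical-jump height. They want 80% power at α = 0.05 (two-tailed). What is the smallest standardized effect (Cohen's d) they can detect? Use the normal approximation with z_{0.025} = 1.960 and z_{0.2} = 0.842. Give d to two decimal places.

For two independent groups of n = 319 each: d_min = (z_{α/2} + z_β)·√(2/n).
z-sum = 1.960 + 0.842 = 2.802.
d_min = 2.802 × √(2/319) = 2.802 × 0.0792 = 0.222.

d_min ≈ 0.22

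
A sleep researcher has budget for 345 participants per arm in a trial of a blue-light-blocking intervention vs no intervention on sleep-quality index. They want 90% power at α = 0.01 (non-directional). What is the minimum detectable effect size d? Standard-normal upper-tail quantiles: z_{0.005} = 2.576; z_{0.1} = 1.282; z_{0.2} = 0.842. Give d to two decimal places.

d_min ≈ 0.29

For two independent groups of n = 345 each: d_min = (z_{α/2} + z_β)·√(2/n).
z-sum = 2.576 + 1.282 = 3.858.
d_min = 3.858 × √(2/345) = 3.858 × 0.0761 = 0.294.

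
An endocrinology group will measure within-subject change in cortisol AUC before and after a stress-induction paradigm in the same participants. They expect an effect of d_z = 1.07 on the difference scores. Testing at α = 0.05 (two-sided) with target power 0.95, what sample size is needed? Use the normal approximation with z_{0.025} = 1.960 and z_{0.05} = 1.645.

For a paired (one-sample on differences) test: n = ((z_{α/2} + z_β) / d)².
z_{α/2} + z_β = 1.960 + 1.645 = 3.605.
n = (3.605 / 1.07)² = 3.369² = 11.35.
Round up.

n = 12 pairs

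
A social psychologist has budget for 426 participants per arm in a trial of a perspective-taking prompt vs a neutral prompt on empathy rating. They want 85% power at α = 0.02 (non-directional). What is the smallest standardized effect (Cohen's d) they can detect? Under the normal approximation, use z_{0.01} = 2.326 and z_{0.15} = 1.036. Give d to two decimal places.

d_min ≈ 0.23

For two independent groups of n = 426 each: d_min = (z_{α/2} + z_β)·√(2/n).
z-sum = 2.326 + 1.036 = 3.362.
d_min = 3.362 × √(2/426) = 3.362 × 0.0685 = 0.230.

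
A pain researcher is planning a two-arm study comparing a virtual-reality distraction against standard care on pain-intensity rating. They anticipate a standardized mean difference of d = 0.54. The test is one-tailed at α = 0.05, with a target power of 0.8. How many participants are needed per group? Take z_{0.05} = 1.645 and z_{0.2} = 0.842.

For two independent groups with equal n: n = 2·((z_{α} + z_β) / d)².
z_{α} + z_β = 1.645 + 0.842 = 2.487.
n = 2 × (2.487 / 0.54)² = 2 × 4.606² = 2 × 21.21 = 42.4.
Round up to the next whole participant.

n = 43 per group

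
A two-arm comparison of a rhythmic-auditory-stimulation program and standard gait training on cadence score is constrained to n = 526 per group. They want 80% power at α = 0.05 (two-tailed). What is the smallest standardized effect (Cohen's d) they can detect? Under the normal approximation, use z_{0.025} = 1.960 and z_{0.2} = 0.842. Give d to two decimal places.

For two independent groups of n = 526 each: d_min = (z_{α/2} + z_β)·√(2/n).
z-sum = 1.960 + 0.842 = 2.802.
d_min = 2.802 × √(2/526) = 2.802 × 0.0617 = 0.173.

d_min ≈ 0.17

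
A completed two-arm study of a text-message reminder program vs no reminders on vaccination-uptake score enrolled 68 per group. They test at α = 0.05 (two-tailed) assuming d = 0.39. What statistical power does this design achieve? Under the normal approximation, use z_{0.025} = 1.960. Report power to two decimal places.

For two equal groups, power = Φ(d·√(n/2) − z_{α/2}).
d·√(n/2) = 0.39 × √(68/2) = 0.39 × 5.831 = 2.274.
z_β = 2.274 − 1.960 = 0.314.
Power = Φ(0.314) = 0.623.

power ≈ 0.62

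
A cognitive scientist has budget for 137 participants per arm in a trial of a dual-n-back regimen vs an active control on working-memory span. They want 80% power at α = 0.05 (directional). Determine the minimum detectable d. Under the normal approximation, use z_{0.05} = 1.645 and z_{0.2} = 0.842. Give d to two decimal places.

For two independent groups of n = 137 each: d_min = (z_{α} + z_β)·√(2/n).
z-sum = 1.645 + 0.842 = 2.487.
d_min = 2.487 × √(2/137) = 2.487 × 0.1208 = 0.300.

d_min ≈ 0.30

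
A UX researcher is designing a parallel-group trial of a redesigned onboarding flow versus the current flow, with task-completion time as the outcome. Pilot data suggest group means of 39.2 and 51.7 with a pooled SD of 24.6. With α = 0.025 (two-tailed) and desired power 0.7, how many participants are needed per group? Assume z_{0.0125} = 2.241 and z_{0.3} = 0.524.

Cohen's d = |M₁ − M₂| / SD_pooled = |39.2 − 51.7| / 24.6 = 12.5 / 24.6 = 0.508.
For two independent groups with equal n: n = 2·((z_{α/2} + z_β) / d)².
z_{α/2} + z_β = 2.241 + 0.524 = 2.765.
n = 2 × (2.765 / 0.508)² = 2 × 5.443² = 2 × 29.63 = 59.3.
Round up to the next whole participant.

n = 60 per group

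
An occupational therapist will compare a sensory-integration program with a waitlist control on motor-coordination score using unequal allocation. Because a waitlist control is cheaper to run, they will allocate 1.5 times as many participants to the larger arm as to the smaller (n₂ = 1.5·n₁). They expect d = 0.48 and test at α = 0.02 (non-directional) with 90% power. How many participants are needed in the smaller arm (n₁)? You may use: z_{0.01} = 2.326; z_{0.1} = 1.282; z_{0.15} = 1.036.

n₁ = 95

With allocation ratio k = n₂/n₁ = 1.5, Var(x̄₁−x̄₂) = σ²(1/n₁ + 1/(k·n₁)) = σ²·(k+1)/(k·n₁).
So n₁ = (1 + 1/k)·((z_{α/2} + z_β)/d)² = 1.667 × (3.608/0.48)².
n₁ = 1.667 × 56.50 = 94.2.
Round up: n₁ = 95, giving n₂ = ⌈1.5 × 95⌉ = ⌈142.5⌉ = 143.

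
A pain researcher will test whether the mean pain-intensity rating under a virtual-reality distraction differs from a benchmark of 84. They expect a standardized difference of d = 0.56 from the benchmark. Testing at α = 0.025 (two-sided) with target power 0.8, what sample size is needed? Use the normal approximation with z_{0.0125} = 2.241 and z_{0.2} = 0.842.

n = 31

For a one-sample test: n = ((z_{α/2} + z_β) / d)².
z_{α/2} + z_β = 2.241 + 0.842 = 3.083.
n = (3.083 / 0.56)² = 5.505² = 30.31.
Round up.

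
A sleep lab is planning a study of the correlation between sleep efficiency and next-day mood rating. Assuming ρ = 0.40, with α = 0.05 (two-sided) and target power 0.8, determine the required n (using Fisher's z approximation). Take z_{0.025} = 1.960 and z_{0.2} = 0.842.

n = 47

Fisher's z: C = ½·ln((1+r)/(1−r)) = ½·ln(2.3333) = 0.4236.
n = ((z_{α/2} + z_β)/C)² + 3.
(1.960 + 0.842) / 0.4236 = 2.802 / 0.4236 = 6.615.
n = 6.615² + 3 = 43.75 + 3 = 46.8.
Round up.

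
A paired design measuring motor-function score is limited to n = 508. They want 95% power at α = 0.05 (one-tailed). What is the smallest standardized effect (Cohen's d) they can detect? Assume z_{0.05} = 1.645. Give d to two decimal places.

d_min ≈ 0.15

For a single sample (or paired design) of n = 508: d_min = (z_{α} + z_β)/√n.
z-sum = 1.645 + 1.645 = 3.290.
d_min = 3.290 / √508 = 3.290 / 22.539 = 0.146.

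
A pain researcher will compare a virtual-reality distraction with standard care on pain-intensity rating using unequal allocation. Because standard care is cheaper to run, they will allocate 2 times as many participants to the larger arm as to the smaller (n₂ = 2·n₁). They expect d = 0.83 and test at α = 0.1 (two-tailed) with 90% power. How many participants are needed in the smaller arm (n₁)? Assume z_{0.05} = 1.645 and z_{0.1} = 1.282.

n₁ = 19

With allocation ratio k = n₂/n₁ = 2, Var(x̄₁−x̄₂) = σ²(1/n₁ + 1/(k·n₁)) = σ²·(k+1)/(k·n₁).
So n₁ = (1 + 1/k)·((z_{α/2} + z_β)/d)² = 1.500 × (2.927/0.83)².
n₁ = 1.500 × 12.44 = 18.7.
Round up: n₁ = 19, giving n₂ = 2 × 19 = 38.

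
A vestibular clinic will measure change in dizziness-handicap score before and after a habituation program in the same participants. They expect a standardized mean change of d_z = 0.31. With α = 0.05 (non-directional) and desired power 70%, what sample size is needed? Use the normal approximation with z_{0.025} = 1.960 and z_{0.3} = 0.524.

n = 65 pairs

For a paired (one-sample on differences) test: n = ((z_{α/2} + z_β) / d)².
z_{α/2} + z_β = 1.960 + 0.524 = 2.484.
n = (2.484 / 0.31)² = 8.013² = 64.21.
Round up.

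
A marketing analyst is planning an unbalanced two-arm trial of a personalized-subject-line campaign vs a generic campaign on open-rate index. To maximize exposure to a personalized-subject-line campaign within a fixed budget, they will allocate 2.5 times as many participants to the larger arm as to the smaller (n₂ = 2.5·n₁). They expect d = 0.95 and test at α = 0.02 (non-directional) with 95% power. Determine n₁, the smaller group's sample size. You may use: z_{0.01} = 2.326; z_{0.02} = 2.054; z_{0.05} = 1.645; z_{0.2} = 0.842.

With allocation ratio k = n₂/n₁ = 2.5, Var(x̄₁−x̄₂) = σ²(1/n₁ + 1/(k·n₁)) = σ²·(k+1)/(k·n₁).
So n₁ = (1 + 1/k)·((z_{α/2} + z_β)/d)² = 1.400 × (3.971/0.95)².
n₁ = 1.400 × 17.47 = 24.5.
Round up: n₁ = 25, giving n₂ = ⌈2.5 × 25⌉ = ⌈62.5⌉ = 63.

n₁ = 25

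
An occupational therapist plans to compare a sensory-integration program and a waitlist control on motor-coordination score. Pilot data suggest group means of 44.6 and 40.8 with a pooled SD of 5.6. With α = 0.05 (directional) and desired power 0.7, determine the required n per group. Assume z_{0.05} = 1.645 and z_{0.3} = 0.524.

Cohen's d = |M₁ − M₂| / SD_pooled = |44.6 − 40.8| / 5.6 = 3.8 / 5.6 = 0.679.
For two independent groups with equal n: n = 2·((z_{α} + z_β) / d)².
z_{α} + z_β = 1.645 + 0.524 = 2.169.
n = 2 × (2.169 / 0.679)² = 2 × 3.194² = 2 × 10.20 = 20.4.
Round up to the next whole participant.

n = 21 per group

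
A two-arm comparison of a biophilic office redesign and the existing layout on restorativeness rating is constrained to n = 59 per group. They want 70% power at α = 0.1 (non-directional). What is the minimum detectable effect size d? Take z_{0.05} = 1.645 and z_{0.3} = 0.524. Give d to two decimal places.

d_min ≈ 0.40

For two independent groups of n = 59 each: d_min = (z_{α/2} + z_β)·√(2/n).
z-sum = 1.645 + 0.524 = 2.169.
d_min = 2.169 × √(2/59) = 2.169 × 0.1841 = 0.399.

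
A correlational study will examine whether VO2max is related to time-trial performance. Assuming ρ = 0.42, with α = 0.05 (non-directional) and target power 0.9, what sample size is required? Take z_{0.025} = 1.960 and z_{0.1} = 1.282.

Fisher's z: C = ½·ln((1+r)/(1−r)) = ½·ln(2.4483) = 0.4477.
n = ((z_{α/2} + z_β)/C)² + 3.
(1.960 + 1.282) / 0.4477 = 3.242 / 0.4477 = 7.241.
n = 7.241² + 3 = 52.44 + 3 = 55.4.
Round up.

n = 56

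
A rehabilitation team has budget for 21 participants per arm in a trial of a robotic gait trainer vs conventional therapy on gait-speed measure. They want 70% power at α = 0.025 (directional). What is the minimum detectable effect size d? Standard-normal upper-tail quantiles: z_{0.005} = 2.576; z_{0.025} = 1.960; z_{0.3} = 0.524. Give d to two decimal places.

For two independent groups of n = 21 each: d_min = (z_{α} + z_β)·√(2/n).
z-sum = 1.960 + 0.524 = 2.484.
d_min = 2.484 × √(2/21) = 2.484 × 0.3086 = 0.767.

d_min ≈ 0.77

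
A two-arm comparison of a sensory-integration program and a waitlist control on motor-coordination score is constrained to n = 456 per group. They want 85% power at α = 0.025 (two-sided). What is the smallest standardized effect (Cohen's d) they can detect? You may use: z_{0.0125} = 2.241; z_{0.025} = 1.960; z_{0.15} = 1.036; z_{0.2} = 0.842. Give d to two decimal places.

For two independent groups of n = 456 each: d_min = (z_{α/2} + z_β)·√(2/n).
z-sum = 2.241 + 1.036 = 3.277.
d_min = 3.277 × √(2/456) = 3.277 × 0.0662 = 0.217.

d_min ≈ 0.22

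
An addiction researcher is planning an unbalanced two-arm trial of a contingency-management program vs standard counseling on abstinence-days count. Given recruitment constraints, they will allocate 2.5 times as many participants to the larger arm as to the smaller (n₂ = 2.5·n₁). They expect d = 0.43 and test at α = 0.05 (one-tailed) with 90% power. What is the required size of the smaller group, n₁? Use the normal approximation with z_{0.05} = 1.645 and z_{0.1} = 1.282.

With allocation ratio k = n₂/n₁ = 2.5, Var(x̄₁−x̄₂) = σ²(1/n₁ + 1/(k·n₁)) = σ²·(k+1)/(k·n₁).
So n₁ = (1 + 1/k)·((z_{α} + z_β)/d)² = 1.400 × (2.927/0.43)².
n₁ = 1.400 × 46.33 = 64.9.
Round up: n₁ = 65, giving n₂ = ⌈2.5 × 65⌉ = ⌈162.5⌉ = 163.

n₁ = 65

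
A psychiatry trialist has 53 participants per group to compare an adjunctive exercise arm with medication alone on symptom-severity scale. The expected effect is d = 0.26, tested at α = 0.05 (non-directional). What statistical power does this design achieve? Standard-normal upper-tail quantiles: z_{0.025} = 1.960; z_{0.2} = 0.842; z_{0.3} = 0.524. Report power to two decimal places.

For two equal groups, power = Φ(d·√(n/2) − z_{α/2}).
d·√(n/2) = 0.26 × √(53/2) = 0.26 × 5.148 = 1.338.
z_β = 1.338 − 1.960 = -0.622.
Power = Φ(-0.622) = 0.267.

power ≈ 0.27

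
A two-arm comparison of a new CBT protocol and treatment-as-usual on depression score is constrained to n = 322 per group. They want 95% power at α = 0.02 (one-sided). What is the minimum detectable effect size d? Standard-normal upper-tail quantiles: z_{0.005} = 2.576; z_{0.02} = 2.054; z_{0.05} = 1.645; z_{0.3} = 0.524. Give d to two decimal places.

d_min ≈ 0.29

For two independent groups of n = 322 each: d_min = (z_{α} + z_β)·√(2/n).
z-sum = 2.054 + 1.645 = 3.699.
d_min = 3.699 × √(2/322) = 3.699 × 0.0788 = 0.292.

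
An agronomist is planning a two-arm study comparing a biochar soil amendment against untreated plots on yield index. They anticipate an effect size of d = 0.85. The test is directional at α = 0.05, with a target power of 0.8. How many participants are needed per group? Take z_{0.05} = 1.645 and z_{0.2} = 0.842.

For two independent groups with equal n: n = 2·((z_{α} + z_β) / d)².
z_{α} + z_β = 1.645 + 0.842 = 2.487.
n = 2 × (2.487 / 0.85)² = 2 × 2.926² = 2 × 8.56 = 17.1.
Round up to the next whole participant.

n = 18 per group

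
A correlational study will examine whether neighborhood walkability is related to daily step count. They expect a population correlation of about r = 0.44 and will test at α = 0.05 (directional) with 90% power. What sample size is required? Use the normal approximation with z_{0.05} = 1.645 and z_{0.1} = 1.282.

n = 42

Fisher's z: C = ½·ln((1+r)/(1−r)) = ½·ln(2.5714) = 0.4722.
n = ((z_{α} + z_β)/C)² + 3.
(1.645 + 1.282) / 0.4722 = 2.927 / 0.4722 = 6.199.
n = 6.199² + 3 = 38.42 + 3 = 41.4.
Round up.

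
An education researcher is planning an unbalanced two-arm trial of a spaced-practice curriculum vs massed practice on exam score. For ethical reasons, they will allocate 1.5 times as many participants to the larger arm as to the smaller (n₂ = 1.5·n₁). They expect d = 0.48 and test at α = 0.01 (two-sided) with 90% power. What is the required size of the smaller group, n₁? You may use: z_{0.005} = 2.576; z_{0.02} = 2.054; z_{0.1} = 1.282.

n₁ = 108

With allocation ratio k = n₂/n₁ = 1.5, Var(x̄₁−x̄₂) = σ²(1/n₁ + 1/(k·n₁)) = σ²·(k+1)/(k·n₁).
So n₁ = (1 + 1/k)·((z_{α/2} + z_β)/d)² = 1.667 × (3.858/0.48)².
n₁ = 1.667 × 64.60 = 107.7.
Round up: n₁ = 108, giving n₂ = 1.5 × 108 = 162.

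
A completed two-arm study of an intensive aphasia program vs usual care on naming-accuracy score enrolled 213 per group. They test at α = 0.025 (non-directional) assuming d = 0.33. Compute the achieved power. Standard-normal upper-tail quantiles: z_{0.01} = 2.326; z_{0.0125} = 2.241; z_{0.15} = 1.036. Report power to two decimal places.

power ≈ 0.88

For two equal groups, power = Φ(d·√(n/2) − z_{α/2}).
d·√(n/2) = 0.33 × √(213/2) = 0.33 × 10.320 = 3.406.
z_β = 3.406 − 2.241 = 1.165.
Power = Φ(1.165) = 0.878.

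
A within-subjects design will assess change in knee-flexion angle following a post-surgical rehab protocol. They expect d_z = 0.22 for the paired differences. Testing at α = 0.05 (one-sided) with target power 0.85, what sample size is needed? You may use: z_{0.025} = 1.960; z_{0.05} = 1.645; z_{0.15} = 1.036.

For a paired (one-sample on differences) test: n = ((z_{α} + z_β) / d)².
z_{α} + z_β = 1.645 + 1.036 = 2.681.
n = (2.681 / 0.22)² = 12.186² = 148.51.
Round up.

n = 149 pairs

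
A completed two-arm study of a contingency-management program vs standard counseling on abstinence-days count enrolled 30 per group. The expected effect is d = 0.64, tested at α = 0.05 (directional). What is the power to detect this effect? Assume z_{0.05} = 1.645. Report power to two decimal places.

For two equal groups, power = Φ(d·√(n/2) − z_{α}).
d·√(n/2) = 0.64 × √(30/2) = 0.64 × 3.873 = 2.479.
z_β = 2.479 − 1.645 = 0.834.
Power = Φ(0.834) = 0.798.

power ≈ 0.80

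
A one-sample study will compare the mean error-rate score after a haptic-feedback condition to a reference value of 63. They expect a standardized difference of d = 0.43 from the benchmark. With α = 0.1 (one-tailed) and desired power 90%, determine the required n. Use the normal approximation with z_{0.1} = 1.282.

For a one-sample test: n = ((z_{α} + z_β) / d)².
z_{α} + z_β = 1.282 + 1.282 = 2.564.
n = (2.564 / 0.43)² = 5.963² = 35.55.
Round up.

n = 36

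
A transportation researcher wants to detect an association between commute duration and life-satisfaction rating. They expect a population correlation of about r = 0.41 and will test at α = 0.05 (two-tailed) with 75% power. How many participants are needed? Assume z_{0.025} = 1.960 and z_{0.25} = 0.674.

Fisher's z: C = ½·ln((1+r)/(1−r)) = ½·ln(2.3898) = 0.4356.
n = ((z_{α/2} + z_β)/C)² + 3.
(1.960 + 0.674) / 0.4356 = 2.634 / 0.4356 = 6.047.
n = 6.047² + 3 = 36.56 + 3 = 39.6.
Round up.

n = 40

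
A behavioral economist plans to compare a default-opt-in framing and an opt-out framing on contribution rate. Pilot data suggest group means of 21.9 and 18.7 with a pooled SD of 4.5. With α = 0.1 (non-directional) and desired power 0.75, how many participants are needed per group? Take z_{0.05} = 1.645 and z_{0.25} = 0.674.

Cohen's d = |M₁ − M₂| / SD_pooled = |21.9 − 18.7| / 4.5 = 3.2 / 4.5 = 0.711.
For two independent groups with equal n: n = 2·((z_{α/2} + z_β) / d)².
z_{α/2} + z_β = 1.645 + 0.674 = 2.319.
n = 2 × (2.319 / 0.711)² = 2 × 3.262² = 2 × 10.64 = 21.3.
Round up to the next whole participant.

n = 22 per group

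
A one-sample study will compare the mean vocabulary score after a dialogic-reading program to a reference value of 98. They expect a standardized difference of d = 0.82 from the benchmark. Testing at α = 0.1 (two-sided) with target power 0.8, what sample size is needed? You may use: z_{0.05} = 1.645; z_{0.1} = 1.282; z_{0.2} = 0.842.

n = 10

For a one-sample test: n = ((z_{α/2} + z_β) / d)².
z_{α/2} + z_β = 1.645 + 0.842 = 2.487.
n = (2.487 / 0.82)² = 3.033² = 9.20.
Round up.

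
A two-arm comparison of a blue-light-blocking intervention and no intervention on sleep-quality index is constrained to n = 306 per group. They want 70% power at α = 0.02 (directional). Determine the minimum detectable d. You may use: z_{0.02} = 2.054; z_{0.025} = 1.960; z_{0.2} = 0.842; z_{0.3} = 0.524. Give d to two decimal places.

For two independent groups of n = 306 each: d_min = (z_{α} + z_β)·√(2/n).
z-sum = 2.054 + 0.524 = 2.578.
d_min = 2.578 × √(2/306) = 2.578 × 0.0808 = 0.208.

d_min ≈ 0.21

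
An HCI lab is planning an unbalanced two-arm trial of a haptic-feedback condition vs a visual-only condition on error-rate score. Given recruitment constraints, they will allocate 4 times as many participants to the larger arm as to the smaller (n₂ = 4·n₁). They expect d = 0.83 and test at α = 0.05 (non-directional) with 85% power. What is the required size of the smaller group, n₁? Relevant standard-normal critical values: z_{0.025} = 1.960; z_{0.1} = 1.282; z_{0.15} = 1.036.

With allocation ratio k = n₂/n₁ = 4, Var(x̄₁−x̄₂) = σ²(1/n₁ + 1/(k·n₁)) = σ²·(k+1)/(k·n₁).
So n₁ = (1 + 1/k)·((z_{α/2} + z_β)/d)² = 1.250 × (2.996/0.83)².
n₁ = 1.250 × 13.03 = 16.3.
Round up: n₁ = 17, giving n₂ = 4 × 17 = 68.

n₁ = 17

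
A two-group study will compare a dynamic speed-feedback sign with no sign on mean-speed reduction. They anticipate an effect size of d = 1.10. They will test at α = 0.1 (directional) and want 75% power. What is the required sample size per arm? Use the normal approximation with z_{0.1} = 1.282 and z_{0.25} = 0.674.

For two independent groups with equal n: n = 2·((z_{α} + z_β) / d)².
z_{α} + z_β = 1.282 + 0.674 = 1.956.
n = 2 × (1.956 / 1.10)² = 2 × 1.778² = 2 × 3.16 = 6.3.
Round up to the next whole participant.

n = 7 per group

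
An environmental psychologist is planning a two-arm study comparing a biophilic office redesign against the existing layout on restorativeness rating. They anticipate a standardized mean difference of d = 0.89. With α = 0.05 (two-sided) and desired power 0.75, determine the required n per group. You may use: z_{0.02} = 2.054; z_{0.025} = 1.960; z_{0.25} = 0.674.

For two independent groups with equal n: n = 2·((z_{α/2} + z_β) / d)².
z_{α/2} + z_β = 1.960 + 0.674 = 2.634.
n = 2 × (2.634 / 0.89)² = 2 × 2.960² = 2 × 8.76 = 17.5.
Round up to the next whole participant.

n = 18 per group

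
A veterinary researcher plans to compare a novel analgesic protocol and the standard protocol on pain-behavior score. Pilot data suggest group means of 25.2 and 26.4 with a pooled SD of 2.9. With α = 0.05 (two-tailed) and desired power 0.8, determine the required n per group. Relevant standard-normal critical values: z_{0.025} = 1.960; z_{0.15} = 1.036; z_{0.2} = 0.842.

n = 92 per group

Cohen's d = |M₁ − M₂| / SD_pooled = |25.2 − 26.4| / 2.9 = 1.2 / 2.9 = 0.414.
For two independent groups with equal n: n = 2·((z_{α/2} + z_β) / d)².
z_{α/2} + z_β = 1.960 + 0.842 = 2.802.
n = 2 × (2.802 / 0.414)² = 2 × 6.768² = 2 × 45.81 = 91.6.
Round up to the next whole participant.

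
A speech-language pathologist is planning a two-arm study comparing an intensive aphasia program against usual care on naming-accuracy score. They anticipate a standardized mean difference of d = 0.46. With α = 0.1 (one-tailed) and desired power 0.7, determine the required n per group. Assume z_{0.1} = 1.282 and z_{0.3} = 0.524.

For two independent groups with equal n: n = 2·((z_{α} + z_β) / d)².
z_{α} + z_β = 1.282 + 0.524 = 1.806.
n = 2 × (1.806 / 0.46)² = 2 × 3.926² = 2 × 15.41 = 30.8.
Round up to the next whole participant.

n = 31 per group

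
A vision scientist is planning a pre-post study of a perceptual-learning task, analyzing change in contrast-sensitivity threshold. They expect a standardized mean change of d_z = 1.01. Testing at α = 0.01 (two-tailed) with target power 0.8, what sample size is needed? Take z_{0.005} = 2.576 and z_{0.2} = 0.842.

n = 12 pairs

For a paired (one-sample on differences) test: n = ((z_{α/2} + z_β) / d)².
z_{α/2} + z_β = 2.576 + 0.842 = 3.418.
n = (3.418 / 1.01)² = 3.384² = 11.45.
Round up.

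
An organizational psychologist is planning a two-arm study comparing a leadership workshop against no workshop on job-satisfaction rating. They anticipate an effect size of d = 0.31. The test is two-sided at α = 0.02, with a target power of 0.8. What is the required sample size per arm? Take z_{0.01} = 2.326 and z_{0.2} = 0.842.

For two independent groups with equal n: n = 2·((z_{α/2} + z_β) / d)².
z_{α/2} + z_β = 2.326 + 0.842 = 3.168.
n = 2 × (3.168 / 0.31)² = 2 × 10.219² = 2 × 104.44 = 208.9.
Round up to the next whole participant.

n = 209 per group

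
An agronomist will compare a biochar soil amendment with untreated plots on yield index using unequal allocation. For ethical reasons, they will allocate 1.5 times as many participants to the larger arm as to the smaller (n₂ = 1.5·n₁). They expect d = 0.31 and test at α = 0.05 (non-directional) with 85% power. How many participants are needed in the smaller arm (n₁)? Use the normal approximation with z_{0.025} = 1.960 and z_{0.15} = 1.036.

With allocation ratio k = n₂/n₁ = 1.5, Var(x̄₁−x̄₂) = σ²(1/n₁ + 1/(k·n₁)) = σ²·(k+1)/(k·n₁).
So n₁ = (1 + 1/k)·((z_{α/2} + z_β)/d)² = 1.667 × (2.996/0.31)².
n₁ = 1.667 × 93.40 = 155.7.
Round up: n₁ = 156, giving n₂ = 1.5 × 156 = 234.

n₁ = 156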